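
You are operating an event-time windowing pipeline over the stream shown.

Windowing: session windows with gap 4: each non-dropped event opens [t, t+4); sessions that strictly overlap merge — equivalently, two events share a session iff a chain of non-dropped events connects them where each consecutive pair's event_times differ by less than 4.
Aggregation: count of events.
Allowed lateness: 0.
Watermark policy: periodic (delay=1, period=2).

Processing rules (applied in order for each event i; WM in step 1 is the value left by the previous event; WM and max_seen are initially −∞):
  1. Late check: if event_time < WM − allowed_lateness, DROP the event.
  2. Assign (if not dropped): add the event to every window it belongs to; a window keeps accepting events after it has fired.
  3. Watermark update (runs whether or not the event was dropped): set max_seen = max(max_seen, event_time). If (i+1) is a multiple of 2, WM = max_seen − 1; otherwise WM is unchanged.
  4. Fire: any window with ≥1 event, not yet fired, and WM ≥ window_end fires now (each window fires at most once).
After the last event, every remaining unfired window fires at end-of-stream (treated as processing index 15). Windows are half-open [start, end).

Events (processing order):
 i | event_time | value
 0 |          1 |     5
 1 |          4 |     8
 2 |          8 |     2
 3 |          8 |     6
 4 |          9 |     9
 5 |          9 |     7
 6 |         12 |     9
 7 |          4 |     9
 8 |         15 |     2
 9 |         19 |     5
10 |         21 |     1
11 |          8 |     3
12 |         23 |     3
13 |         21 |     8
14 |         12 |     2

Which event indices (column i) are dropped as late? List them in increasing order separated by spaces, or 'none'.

i=0 t=1 v=5: → [1,5); WM=−∞
i=1 t=4 v=8: → [1,8); WM=3
i=2 t=8 v=2: → [8,12); WM=3
i=3 t=8 v=6: → [8,12); WM=7
i=4 t=9 v=9: → [8,13); WM=7
i=5 t=9 v=7: → [8,13); WM=8
i=6 t=12 v=9: → [8,16); WM=8
i=7 t=4 v=9: DROP (t<8-0); WM=11
i=8 t=15 v=2: → [8,19); WM=11
i=9 t=19 v=5: → [19,23); WM=18
i=10 t=21 v=1: → [19,25); WM=18
i=11 t=8 v=3: DROP (t<18-0); WM=20
i=12 t=23 v=3: → [19,27); WM=20
i=13 t=21 v=8: → [19,27); WM=22
i=14 t=12 v=2: DROP (t<22-0); WM=22

7 11 14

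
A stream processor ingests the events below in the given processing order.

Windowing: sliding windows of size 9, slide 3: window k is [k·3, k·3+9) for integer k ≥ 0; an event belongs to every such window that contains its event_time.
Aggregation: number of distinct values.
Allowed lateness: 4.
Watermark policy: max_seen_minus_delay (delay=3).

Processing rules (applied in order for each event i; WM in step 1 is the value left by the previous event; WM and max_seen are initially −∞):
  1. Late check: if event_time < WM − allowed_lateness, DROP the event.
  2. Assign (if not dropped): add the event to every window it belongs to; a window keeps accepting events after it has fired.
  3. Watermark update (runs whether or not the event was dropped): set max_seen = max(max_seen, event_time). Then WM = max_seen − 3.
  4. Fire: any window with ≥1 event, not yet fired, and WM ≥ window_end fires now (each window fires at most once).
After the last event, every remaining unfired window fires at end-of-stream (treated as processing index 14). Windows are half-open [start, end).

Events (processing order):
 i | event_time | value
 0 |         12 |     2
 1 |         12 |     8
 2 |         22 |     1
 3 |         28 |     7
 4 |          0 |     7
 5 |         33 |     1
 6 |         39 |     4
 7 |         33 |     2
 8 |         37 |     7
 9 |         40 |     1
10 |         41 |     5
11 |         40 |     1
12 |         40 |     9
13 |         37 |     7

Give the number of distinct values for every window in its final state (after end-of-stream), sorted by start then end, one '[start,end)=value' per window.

[6,15)=2 [9,18)=2 [12,21)=2 [15,24)=1 [18,27)=1 [21,30)=2 [24,33)=1 [27,36)=3 [30,39)=3 [33,42)=6 [36,45)=5 [39,48)=4

i=0 t=12 v=2: → [12,21),[9,18),[6,15); WM=9
i=1 t=12 v=8: → [12,21),[9,18),[6,15); WM=9
i=2 t=22 v=1: → [21,30),[18,27),[15,24); WM=19; [6,15) fires=2 [9,18) fires=2
i=3 t=28 v=7: → [27,36),[24,33),[21,30); WM=25; [12,21) fires=2 [15,24) fires=1
i=4 t=0 v=7: DROP (t<25-4); WM=25
i=5 t=33 v=1: → [33,42),[30,39),[27,36); WM=30; [18,27) fires=1 [21,30) fires=2
i=6 t=39 v=4: → [39,48),[36,45),[33,42); WM=36; [24,33) fires=1 [27,36) fires=2
i=7 t=33 v=2: → [33,42),[30,39),[27,36); WM=36
i=8 t=37 v=7: → [36,45),[33,42),[30,39); WM=36
i=9 t=40 v=1: → [39,48),[36,45),[33,42); WM=37
i=10 t=41 v=5: → [39,48),[36,45),[33,42); WM=38
i=11 t=40 v=1: → [39,48),[36,45),[33,42); WM=38
i=12 t=40 v=9: → [39,48),[36,45),[33,42); WM=38
i=13 t=37 v=7: → [36,45),[33,42),[30,39); WM=38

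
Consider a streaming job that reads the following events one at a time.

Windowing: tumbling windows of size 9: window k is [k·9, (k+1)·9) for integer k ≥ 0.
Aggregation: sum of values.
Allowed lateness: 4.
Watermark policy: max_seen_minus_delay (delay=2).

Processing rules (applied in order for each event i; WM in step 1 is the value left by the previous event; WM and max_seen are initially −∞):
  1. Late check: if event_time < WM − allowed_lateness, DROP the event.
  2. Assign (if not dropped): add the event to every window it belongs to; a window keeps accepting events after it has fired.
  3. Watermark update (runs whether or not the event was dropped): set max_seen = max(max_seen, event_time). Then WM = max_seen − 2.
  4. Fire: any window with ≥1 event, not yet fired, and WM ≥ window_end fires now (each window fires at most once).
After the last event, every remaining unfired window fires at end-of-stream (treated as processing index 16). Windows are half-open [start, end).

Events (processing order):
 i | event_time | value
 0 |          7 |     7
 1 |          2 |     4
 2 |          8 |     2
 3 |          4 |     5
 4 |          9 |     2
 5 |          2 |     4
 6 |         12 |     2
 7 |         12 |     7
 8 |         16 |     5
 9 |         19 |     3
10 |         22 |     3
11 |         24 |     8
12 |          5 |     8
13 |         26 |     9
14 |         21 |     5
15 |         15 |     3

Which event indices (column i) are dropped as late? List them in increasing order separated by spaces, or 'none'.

i=0 t=7 v=7: → [0,9); WM=5
i=1 t=2 v=4: → [0,9); WM=5
i=2 t=8 v=2: → [0,9); WM=6
i=3 t=4 v=5: → [0,9); WM=6
i=4 t=9 v=2: → [9,18); WM=7
i=5 t=2 v=4: DROP (t<7-4); WM=7
i=6 t=12 v=2: → [9,18); WM=10; [0,9) fires=18
i=7 t=12 v=7: → [9,18); WM=10
i=8 t=16 v=5: → [9,18); WM=14
i=9 t=19 v=3: → [18,27); WM=17
i=10 t=22 v=3: → [18,27); WM=20; [9,18) fires=16
i=11 t=24 v=8: → [18,27); WM=22
i=12 t=5 v=8: DROP (t<22-4); WM=22
i=13 t=26 v=9: → [18,27); WM=24
i=14 t=21 v=5: → [18,27); WM=24
i=15 t=15 v=3: DROP (t<24-4); WM=24

5 12 15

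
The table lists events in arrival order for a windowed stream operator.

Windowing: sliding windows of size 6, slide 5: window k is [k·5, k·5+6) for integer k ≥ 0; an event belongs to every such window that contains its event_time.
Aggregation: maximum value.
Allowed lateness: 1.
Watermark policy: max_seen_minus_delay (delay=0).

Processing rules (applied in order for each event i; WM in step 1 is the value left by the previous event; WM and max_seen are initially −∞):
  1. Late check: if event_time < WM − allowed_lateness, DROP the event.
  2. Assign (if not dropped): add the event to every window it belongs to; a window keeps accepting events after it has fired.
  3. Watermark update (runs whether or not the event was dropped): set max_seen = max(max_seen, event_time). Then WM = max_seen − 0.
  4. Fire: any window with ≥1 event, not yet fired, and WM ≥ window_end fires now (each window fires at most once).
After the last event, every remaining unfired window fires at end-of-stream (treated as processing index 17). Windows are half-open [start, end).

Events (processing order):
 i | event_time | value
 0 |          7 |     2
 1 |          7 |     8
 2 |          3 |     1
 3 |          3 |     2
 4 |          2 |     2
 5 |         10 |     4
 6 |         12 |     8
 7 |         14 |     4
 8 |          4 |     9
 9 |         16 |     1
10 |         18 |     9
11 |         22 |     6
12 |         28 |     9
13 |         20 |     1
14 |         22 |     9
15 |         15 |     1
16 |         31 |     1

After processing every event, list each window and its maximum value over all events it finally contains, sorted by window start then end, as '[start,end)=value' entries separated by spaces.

[5,11)=8 [10,16)=8 [15,21)=9 [20,26)=6 [25,31)=9 [30,36)=1

i=0 t=7 v=2: → [5,11); WM=7
i=1 t=7 v=8: → [5,11); WM=7
i=2 t=3 v=1: DROP (t<7-1); WM=7
i=3 t=3 v=2: DROP (t<7-1); WM=7
i=4 t=2 v=2: DROP (t<7-1); WM=7
i=5 t=10 v=4: → [10,16),[5,11); WM=10
i=6 t=12 v=8: → [10,16); WM=12; [5,11) fires=8
i=7 t=14 v=4: → [10,16); WM=14
i=8 t=4 v=9: DROP (t<14-1); WM=14
i=9 t=16 v=1: → [15,21); WM=16; [10,16) fires=8
i=10 t=18 v=9: → [15,21); WM=18
i=11 t=22 v=6: → [20,26); WM=22; [15,21) fires=9
i=12 t=28 v=9: → [25,31); WM=28; [20,26) fires=6
i=13 t=20 v=1: DROP (t<28-1); WM=28
i=14 t=22 v=9: DROP (t<28-1); WM=28
i=15 t=15 v=1: DROP (t<28-1); WM=28
i=16 t=31 v=1: → [30,36); WM=31; [25,31) fires=9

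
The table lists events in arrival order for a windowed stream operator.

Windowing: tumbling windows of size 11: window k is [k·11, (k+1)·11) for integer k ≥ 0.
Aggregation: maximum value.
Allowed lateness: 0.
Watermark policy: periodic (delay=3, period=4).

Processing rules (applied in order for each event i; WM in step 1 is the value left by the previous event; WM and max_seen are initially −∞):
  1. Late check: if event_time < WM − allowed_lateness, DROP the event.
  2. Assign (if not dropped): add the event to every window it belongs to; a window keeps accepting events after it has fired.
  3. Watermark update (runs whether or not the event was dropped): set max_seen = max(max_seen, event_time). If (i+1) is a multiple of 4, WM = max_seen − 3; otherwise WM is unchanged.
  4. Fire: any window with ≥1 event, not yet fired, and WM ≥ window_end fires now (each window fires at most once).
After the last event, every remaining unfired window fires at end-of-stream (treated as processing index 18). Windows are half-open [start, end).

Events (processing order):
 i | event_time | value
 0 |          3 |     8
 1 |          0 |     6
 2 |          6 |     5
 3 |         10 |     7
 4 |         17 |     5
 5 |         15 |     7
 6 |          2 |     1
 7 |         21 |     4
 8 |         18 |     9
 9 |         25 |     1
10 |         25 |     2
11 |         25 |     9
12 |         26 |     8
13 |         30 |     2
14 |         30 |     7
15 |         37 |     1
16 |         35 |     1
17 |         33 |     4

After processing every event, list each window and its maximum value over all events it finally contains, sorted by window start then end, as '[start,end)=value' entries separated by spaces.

[0,11)=8 [11,22)=9 [22,33)=9 [33,44)=1

i=0 t=3 v=8: → [0,11); WM=−∞
i=1 t=0 v=6: → [0,11); WM=−∞
i=2 t=6 v=5: → [0,11); WM=−∞
i=3 t=10 v=7: → [0,11); WM=7
i=4 t=17 v=5: → [11,22); WM=7
i=5 t=15 v=7: → [11,22); WM=7
i=6 t=2 v=1: DROP (t<7-0); WM=7
i=7 t=21 v=4: → [11,22); WM=18; [0,11) fires=8
i=8 t=18 v=9: → [11,22); WM=18
i=9 t=25 v=1: → [22,33); WM=18
i=10 t=25 v=2: → [22,33); WM=18
i=11 t=25 v=9: → [22,33); WM=22; [11,22) fires=9
i=12 t=26 v=8: → [22,33); WM=22
i=13 t=30 v=2: → [22,33); WM=22
i=14 t=30 v=7: → [22,33); WM=22
i=15 t=37 v=1: → [33,44); WM=34; [22,33) fires=9
i=16 t=35 v=1: → [33,44); WM=34
i=17 t=33 v=4: DROP (t<34-0); WM=34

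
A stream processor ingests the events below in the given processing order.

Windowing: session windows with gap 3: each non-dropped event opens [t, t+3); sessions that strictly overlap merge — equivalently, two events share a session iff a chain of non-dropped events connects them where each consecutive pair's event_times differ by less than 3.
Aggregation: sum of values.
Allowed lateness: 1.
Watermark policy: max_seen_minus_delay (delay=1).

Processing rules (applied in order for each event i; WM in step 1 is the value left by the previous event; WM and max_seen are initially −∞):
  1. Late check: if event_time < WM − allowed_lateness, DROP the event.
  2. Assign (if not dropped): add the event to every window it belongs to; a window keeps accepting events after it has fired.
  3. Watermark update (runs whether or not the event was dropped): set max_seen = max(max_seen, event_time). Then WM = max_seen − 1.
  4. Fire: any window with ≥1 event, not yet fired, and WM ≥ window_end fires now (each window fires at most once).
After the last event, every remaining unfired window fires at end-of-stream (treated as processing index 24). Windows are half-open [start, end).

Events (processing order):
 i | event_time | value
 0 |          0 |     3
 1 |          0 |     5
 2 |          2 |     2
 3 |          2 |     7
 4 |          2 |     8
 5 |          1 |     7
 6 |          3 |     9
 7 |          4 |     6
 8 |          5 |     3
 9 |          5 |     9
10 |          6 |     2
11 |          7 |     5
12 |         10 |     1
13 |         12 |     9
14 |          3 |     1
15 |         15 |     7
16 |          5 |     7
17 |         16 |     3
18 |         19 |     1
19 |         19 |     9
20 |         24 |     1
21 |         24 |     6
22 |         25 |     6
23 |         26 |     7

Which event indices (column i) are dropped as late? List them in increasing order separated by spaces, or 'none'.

14 16

i=0 t=0 v=3: → [0,3); WM=-1
i=1 t=0 v=5: → [0,3); WM=-1
i=2 t=2 v=2: → [0,5); WM=1
i=3 t=2 v=7: → [0,5); WM=1
i=4 t=2 v=8: → [0,5); WM=1
i=5 t=1 v=7: → [0,5); WM=1
i=6 t=3 v=9: → [0,6); WM=2
i=7 t=4 v=6: → [0,7); WM=3
i=8 t=5 v=3: → [0,8); WM=4
i=9 t=5 v=9: → [0,8); WM=4
i=10 t=6 v=2: → [0,9); WM=5
i=11 t=7 v=5: → [0,10); WM=6
i=12 t=10 v=1: → [10,13); WM=9
i=13 t=12 v=9: → [10,15); WM=11
i=14 t=3 v=1: DROP (t<11-1); WM=11
i=15 t=15 v=7: → [15,18); WM=14
i=16 t=5 v=7: DROP (t<14-1); WM=14
i=17 t=16 v=3: → [15,19); WM=15
i=18 t=19 v=1: → [19,22); WM=18
i=19 t=19 v=9: → [19,22); WM=18
i=20 t=24 v=1: → [24,27); WM=23
i=21 t=24 v=6: → [24,27); WM=23
i=22 t=25 v=6: → [24,28); WM=24
i=23 t=26 v=7: → [24,29); WM=25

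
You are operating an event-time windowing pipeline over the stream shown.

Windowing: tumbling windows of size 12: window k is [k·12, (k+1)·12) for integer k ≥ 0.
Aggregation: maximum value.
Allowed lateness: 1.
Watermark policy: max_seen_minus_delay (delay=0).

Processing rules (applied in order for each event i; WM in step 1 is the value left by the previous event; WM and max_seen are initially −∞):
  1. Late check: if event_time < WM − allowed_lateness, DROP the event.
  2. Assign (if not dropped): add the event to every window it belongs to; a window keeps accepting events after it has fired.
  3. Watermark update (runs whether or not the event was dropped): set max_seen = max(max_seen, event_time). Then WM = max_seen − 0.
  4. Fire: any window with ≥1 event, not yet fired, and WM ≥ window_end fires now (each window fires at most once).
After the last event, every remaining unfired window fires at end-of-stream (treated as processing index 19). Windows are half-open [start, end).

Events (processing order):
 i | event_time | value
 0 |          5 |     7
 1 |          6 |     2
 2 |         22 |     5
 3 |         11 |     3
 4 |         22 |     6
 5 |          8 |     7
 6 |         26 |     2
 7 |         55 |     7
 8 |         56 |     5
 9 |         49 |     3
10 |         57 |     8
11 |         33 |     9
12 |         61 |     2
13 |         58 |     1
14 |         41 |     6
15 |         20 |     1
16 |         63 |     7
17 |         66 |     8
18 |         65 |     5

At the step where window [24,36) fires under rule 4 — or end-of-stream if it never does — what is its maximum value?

2

i=0 t=5 v=7: → [0,12); WM=5
i=1 t=6 v=2: → [0,12); WM=6
i=2 t=22 v=5: → [12,24); WM=22; [0,12) fires=7
i=3 t=11 v=3: DROP (t<22-1); WM=22
i=4 t=22 v=6: → [12,24); WM=22
i=5 t=8 v=7: DROP (t<22-1); WM=22
i=6 t=26 v=2: → [24,36); WM=26; [12,24) fires=6
i=7 t=55 v=7: → [48,60); WM=55; [24,36) fires=2
i=8 t=56 v=5: → [48,60); WM=56
i=9 t=49 v=3: DROP (t<56-1); WM=56
i=10 t=57 v=8: → [48,60); WM=57
i=11 t=33 v=9: DROP (t<57-1); WM=57
i=12 t=61 v=2: → [60,72); WM=61; [48,60) fires=8
i=13 t=58 v=1: DROP (t<61-1); WM=61
i=14 t=41 v=6: DROP (t<61-1); WM=61
i=15 t=20 v=1: DROP (t<61-1); WM=61
i=16 t=63 v=7: → [60,72); WM=63
i=17 t=66 v=8: → [60,72); WM=66
i=18 t=65 v=5: → [60,72); WM=66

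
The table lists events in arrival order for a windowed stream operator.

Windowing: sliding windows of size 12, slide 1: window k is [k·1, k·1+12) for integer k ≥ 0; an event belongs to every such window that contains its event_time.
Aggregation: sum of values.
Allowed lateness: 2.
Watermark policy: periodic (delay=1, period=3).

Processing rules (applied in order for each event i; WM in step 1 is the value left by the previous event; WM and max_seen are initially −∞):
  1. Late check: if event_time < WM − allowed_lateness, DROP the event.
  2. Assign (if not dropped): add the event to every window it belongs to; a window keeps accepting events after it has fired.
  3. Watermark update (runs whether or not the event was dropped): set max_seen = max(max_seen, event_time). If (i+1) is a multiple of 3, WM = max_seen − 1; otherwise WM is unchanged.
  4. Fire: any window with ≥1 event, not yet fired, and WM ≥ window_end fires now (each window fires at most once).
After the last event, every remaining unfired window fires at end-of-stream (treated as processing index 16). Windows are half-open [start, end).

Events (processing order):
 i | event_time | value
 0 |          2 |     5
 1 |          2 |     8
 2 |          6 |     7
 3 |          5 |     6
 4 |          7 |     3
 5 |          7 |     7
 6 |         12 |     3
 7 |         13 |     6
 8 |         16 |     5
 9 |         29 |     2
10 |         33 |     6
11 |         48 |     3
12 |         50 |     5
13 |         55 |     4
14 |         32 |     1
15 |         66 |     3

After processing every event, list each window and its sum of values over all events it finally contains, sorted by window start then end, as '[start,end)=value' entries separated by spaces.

[0,12)=36 [1,13)=39 [2,14)=45 [3,15)=32 [4,16)=32 [5,17)=37 [6,18)=31 [7,19)=24 [8,20)=14 [9,21)=14 [10,22)=14 [11,23)=14 [12,24)=14 [13,25)=11 [14,26)=5 [15,27)=5 [16,28)=5 [18,30)=2 [19,31)=2 [20,32)=2 [21,33)=2 [22,34)=8 [23,35)=8 [24,36)=8 [25,37)=8 [26,38)=8 [27,39)=8 [28,40)=8 [29,41)=8 [30,42)=6 [31,43)=6 [32,44)=6 [33,45)=6 [37,49)=3 [38,50)=3 [39,51)=8 [40,52)=8 [41,53)=8 [42,54)=8 [43,55)=8 [44,56)=12 [45,57)=12 [46,58)=12 [47,59)=12 [48,60)=12 [49,61)=9 [50,62)=9 [51,63)=4 [52,64)=4 [53,65)=4 [54,66)=4 [55,67)=7 [56,68)=3 [57,69)=3 [58,70)=3 [59,71)=3 [60,72)=3 [61,73)=3 [62,74)=3 [63,75)=3 [64,76)=3 [65,77)=3 [66,78)=3

i=0 t=2 v=5: → [2,14),[1,13),[0,12); WM=−∞
i=1 t=2 v=8: → [2,14),[1,13),[0,12); WM=−∞
i=2 t=6 v=7: → [6,18),[5,17),[4,16),[3,15),[2,14),[1,13),[0,12); WM=5
i=3 t=5 v=6: → [5,17),[4,16),[3,15),[2,14),[1,13),[0,12); WM=5
i=4 t=7 v=3: → [7,19),[6,18),[5,17),[4,16),[3,15),[2,14),[1,13),[0,12); WM=5
i=5 t=7 v=7: → [7,19),[6,18),[5,17),[4,16),[3,15),[2,14),[1,13),[0,12); WM=6
i=6 t=12 v=3: → [12,24),[11,23),[10,22),[9,21),[8,20),[7,19),[6,18),[5,17),[4,16),[3,15),[2,14),[1,13); WM=6
i=7 t=13 v=6: → [13,25),[12,24),[11,23),[10,22),[9,21),[8,20),[7,19),[6,18),[5,17),[4,16),[3,15),[2,14); WM=6
i=8 t=16 v=5: → [16,28),[15,27),[14,26),[13,25),[12,24),[11,23),[10,22),[9,21),[8,20),[7,19),[6,18),[5,17); WM=15; [0,12) fires=36 [1,13) fires=39 [2,14) fires=45 [3,15) fires=32
i=9 t=29 v=2: → [29,41),[28,40),[27,39),[26,38),[25,37),[24,36),[23,35),[22,34),[21,33),[20,32),[19,31),[18,30); WM=15
i=10 t=33 v=6: → [33,45),[32,44),[31,43),[30,42),[29,41),[28,40),[27,39),[26,38),[25,37),[24,36),[23,35),[22,34); WM=15
i=11 t=48 v=3: → [48,60),[47,59),[46,58),[45,57),[44,56),[43,55),[42,54),[41,53),[40,52),[39,51),[38,50),[37,49); WM=47; [4,16) fires=32 [5,17) fires=37 [6,18) fires=31 [7,19) fires=24 [8,20) fires=14 [9,21) fires=14 [10,22) fires=14 [11,23) fires=14 [12,24) fires=14 [13,25) fires=11 [14,26) fires=5 [15,27) fires=5 [16,28) fires=5 [18,30) fires=2 [19,31) fires=2 [20,32) fires=2 [21,33) fires=2 [22,34) fires=8 [23,35) fires=8 [24,36) fires=8 [25,37) fires=8 [26,38) fires=8 [27,39) fires=8 [28,40) fires=8 [29,41) fires=8 [30,42) fires=6 [31,43) fires=6 [32,44) fires=6 [33,45) fires=6
i=12 t=50 v=5: → [50,62),[49,61),[48,60),[47,59),[46,58),[45,57),[44,56),[43,55),[42,54),[41,53),[40,52),[39,51); WM=47
i=13 t=55 v=4: → [55,67),[54,66),[53,65),[52,64),[51,63),[50,62),[49,61),[48,60),[47,59),[46,58),[45,57),[44,56); WM=47
i=14 t=32 v=1: DROP (t<47-2); WM=54; [37,49) fires=3 [38,50) fires=3 [39,51) fires=8 [40,52) fires=8 [41,53) fires=8 [42,54) fires=8
i=15 t=66 v=3: → [66,78),[65,77),[64,76),[63,75),[62,74),[61,73),[60,72),[59,71),[58,70),[57,69),[56,68),[55,67); WM=54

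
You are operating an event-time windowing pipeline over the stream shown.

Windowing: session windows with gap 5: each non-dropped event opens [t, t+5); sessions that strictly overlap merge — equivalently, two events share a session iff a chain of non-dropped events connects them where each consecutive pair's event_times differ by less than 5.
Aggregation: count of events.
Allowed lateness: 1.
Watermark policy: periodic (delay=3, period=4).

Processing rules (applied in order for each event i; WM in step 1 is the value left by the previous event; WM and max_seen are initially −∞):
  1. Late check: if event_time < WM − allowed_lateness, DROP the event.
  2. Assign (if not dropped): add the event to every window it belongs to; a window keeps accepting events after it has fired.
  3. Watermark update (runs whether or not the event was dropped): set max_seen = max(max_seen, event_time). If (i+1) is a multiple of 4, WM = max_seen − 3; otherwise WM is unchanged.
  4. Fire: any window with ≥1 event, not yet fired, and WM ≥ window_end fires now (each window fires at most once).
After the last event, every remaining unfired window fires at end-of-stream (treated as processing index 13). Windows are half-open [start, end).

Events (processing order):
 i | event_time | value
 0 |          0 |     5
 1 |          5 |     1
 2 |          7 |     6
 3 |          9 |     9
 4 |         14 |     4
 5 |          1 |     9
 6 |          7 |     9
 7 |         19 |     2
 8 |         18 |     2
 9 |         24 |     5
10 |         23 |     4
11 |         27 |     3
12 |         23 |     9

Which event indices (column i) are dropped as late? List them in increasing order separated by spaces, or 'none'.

5

i=0 t=0 v=5: → [0,5); WM=−∞
i=1 t=5 v=1: → [5,10); WM=−∞
i=2 t=7 v=6: → [5,12); WM=−∞
i=3 t=9 v=9: → [5,14); WM=6
i=4 t=14 v=4: → [14,19); WM=6
i=5 t=1 v=9: DROP (t<6-1); WM=6
i=6 t=7 v=9: → [5,14); WM=6
i=7 t=19 v=2: → [19,24); WM=16
i=8 t=18 v=2: → [14,24); WM=16
i=9 t=24 v=5: → [24,29); WM=16
i=10 t=23 v=4: → [14,29); WM=16
i=11 t=27 v=3: → [14,32); WM=24
i=12 t=23 v=9: → [14,32); WM=24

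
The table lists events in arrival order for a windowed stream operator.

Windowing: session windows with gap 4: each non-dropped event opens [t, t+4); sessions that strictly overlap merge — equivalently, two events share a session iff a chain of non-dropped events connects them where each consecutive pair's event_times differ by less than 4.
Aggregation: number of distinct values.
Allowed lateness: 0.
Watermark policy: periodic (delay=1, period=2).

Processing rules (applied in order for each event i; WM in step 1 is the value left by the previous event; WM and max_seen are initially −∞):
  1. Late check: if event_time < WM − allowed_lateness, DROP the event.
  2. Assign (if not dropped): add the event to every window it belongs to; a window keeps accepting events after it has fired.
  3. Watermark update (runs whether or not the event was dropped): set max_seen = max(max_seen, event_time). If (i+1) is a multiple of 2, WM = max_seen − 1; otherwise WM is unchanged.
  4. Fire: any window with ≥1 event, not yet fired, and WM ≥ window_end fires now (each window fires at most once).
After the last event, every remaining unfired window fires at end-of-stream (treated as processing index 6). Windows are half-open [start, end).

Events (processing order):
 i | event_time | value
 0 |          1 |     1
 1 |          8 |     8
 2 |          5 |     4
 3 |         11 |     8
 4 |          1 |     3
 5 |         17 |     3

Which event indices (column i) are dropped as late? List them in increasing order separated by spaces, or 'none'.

2 4

i=0 t=1 v=1: → [1,5); WM=−∞
i=1 t=8 v=8: → [8,12); WM=7
i=2 t=5 v=4: DROP (t<7-0); WM=7
i=3 t=11 v=8: → [8,15); WM=10
i=4 t=1 v=3: DROP (t<10-0); WM=10
i=5 t=17 v=3: → [17,21); WM=16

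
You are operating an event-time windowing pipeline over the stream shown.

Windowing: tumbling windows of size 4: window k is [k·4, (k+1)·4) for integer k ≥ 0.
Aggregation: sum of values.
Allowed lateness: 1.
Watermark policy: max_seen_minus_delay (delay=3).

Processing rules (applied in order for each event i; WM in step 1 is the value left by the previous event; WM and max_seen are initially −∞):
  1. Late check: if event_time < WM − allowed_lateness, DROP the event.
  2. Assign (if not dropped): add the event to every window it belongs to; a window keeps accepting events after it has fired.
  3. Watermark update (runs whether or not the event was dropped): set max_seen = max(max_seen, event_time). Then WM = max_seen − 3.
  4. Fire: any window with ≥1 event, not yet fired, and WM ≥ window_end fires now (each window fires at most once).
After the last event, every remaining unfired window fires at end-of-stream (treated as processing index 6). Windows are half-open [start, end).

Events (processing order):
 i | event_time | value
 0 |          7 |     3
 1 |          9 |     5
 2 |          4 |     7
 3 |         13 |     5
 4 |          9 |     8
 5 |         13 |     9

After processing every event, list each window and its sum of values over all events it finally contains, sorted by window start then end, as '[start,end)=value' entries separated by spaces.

i=0 t=7 v=3: → [4,8); WM=4
i=1 t=9 v=5: → [8,12); WM=6
i=2 t=4 v=7: DROP (t<6-1); WM=6
i=3 t=13 v=5: → [12,16); WM=10; [4,8) fires=3
i=4 t=9 v=8: → [8,12); WM=10
i=5 t=13 v=9: → [12,16); WM=10

[4,8)=3 [8,12)=13 [12,16)=14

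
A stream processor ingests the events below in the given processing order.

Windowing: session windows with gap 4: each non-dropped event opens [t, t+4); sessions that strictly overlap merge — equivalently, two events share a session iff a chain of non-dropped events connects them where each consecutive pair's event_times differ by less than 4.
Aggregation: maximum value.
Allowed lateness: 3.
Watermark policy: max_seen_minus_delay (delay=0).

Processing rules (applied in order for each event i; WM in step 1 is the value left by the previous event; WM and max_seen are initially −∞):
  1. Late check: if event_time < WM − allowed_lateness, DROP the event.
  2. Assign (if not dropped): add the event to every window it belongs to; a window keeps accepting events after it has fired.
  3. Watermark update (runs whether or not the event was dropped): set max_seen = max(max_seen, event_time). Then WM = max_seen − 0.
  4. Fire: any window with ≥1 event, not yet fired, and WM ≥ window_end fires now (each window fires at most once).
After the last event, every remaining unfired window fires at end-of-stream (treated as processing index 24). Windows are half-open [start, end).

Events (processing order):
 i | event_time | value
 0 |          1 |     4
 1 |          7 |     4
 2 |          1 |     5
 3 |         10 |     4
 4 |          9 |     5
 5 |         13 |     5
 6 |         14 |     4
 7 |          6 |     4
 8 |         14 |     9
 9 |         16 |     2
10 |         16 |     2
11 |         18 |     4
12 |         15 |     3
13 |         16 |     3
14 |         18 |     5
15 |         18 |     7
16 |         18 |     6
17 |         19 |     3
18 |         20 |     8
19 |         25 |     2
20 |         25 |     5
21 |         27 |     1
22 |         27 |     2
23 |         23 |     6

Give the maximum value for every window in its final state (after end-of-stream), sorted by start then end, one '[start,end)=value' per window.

[1,5)=4 [7,24)=9 [25,31)=5

i=0 t=1 v=4: → [1,5); WM=1
i=1 t=7 v=4: → [7,11); WM=7
i=2 t=1 v=5: DROP (t<7-3); WM=7
i=3 t=10 v=4: → [7,14); WM=10
i=4 t=9 v=5: → [7,14); WM=10
i=5 t=13 v=5: → [7,17); WM=13
i=6 t=14 v=4: → [7,18); WM=14
i=7 t=6 v=4: DROP (t<14-3); WM=14
i=8 t=14 v=9: → [7,18); WM=14
i=9 t=16 v=2: → [7,20); WM=16
i=10 t=16 v=2: → [7,20); WM=16
i=11 t=18 v=4: → [7,22); WM=18
i=12 t=15 v=3: → [7,22); WM=18
i=13 t=16 v=3: → [7,22); WM=18
i=14 t=18 v=5: → [7,22); WM=18
i=15 t=18 v=7: → [7,22); WM=18
i=16 t=18 v=6: → [7,22); WM=18
i=17 t=19 v=3: → [7,23); WM=19
i=18 t=20 v=8: → [7,24); WM=20
i=19 t=25 v=2: → [25,29); WM=25
i=20 t=25 v=5: → [25,29); WM=25
i=21 t=27 v=1: → [25,31); WM=27
i=22 t=27 v=2: → [25,31); WM=27
i=23 t=23 v=6: DROP (t<27-3); WM=27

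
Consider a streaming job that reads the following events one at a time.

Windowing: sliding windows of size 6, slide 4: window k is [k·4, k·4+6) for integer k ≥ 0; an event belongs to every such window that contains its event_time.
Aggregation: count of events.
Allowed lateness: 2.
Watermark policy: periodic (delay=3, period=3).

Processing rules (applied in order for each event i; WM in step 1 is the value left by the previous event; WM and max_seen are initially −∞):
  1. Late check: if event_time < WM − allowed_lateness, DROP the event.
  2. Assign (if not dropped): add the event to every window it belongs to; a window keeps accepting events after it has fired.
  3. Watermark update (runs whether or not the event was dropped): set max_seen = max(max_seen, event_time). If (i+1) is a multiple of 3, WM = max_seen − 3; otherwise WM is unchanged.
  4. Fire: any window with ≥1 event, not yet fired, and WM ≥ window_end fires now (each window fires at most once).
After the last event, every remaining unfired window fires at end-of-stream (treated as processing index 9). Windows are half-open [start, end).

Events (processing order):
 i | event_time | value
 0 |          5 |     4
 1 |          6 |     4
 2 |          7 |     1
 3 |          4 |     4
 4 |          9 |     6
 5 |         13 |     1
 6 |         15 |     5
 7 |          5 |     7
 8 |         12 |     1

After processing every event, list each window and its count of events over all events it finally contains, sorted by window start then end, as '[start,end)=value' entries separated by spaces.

[0,6)=2 [4,10)=5 [8,14)=3 [12,18)=3

i=0 t=5 v=4: → [4,10),[0,6); WM=−∞
i=1 t=6 v=4: → [4,10); WM=−∞
i=2 t=7 v=1: → [4,10); WM=4
i=3 t=4 v=4: → [4,10),[0,6); WM=4
i=4 t=9 v=6: → [8,14),[4,10); WM=4
i=5 t=13 v=1: → [12,18),[8,14); WM=10; [0,6) fires=2 [4,10) fires=5
i=6 t=15 v=5: → [12,18); WM=10
i=7 t=5 v=7: DROP (t<10-2); WM=10
i=8 t=12 v=1: → [12,18),[8,14); WM=12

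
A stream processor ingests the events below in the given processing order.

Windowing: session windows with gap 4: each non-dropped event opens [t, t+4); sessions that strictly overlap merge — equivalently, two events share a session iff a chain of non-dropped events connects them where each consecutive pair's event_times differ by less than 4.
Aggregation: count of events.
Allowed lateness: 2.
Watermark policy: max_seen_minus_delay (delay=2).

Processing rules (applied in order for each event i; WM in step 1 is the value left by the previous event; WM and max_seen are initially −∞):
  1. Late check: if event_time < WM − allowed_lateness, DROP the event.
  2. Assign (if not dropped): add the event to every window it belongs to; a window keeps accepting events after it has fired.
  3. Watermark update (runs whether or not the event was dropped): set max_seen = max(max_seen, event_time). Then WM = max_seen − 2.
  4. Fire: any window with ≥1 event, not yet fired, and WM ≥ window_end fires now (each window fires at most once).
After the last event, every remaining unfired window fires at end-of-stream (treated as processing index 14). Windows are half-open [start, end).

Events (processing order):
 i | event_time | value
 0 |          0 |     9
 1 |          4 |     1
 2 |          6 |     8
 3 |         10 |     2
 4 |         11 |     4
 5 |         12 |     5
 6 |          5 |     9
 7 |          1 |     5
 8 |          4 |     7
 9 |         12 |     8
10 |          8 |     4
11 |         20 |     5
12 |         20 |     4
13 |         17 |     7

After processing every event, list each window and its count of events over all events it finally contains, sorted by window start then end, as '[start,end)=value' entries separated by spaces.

i=0 t=0 v=9: → [0,4); WM=-2
i=1 t=4 v=1: → [4,8); WM=2
i=2 t=6 v=8: → [4,10); WM=4
i=3 t=10 v=2: → [10,14); WM=8
i=4 t=11 v=4: → [10,15); WM=9
i=5 t=12 v=5: → [10,16); WM=10
i=6 t=5 v=9: DROP (t<10-2); WM=10
i=7 t=1 v=5: DROP (t<10-2); WM=10
i=8 t=4 v=7: DROP (t<10-2); WM=10
i=9 t=12 v=8: → [10,16); WM=10
i=10 t=8 v=4: → [4,16); WM=10
i=11 t=20 v=5: → [20,24); WM=18
i=12 t=20 v=4: → [20,24); WM=18
i=13 t=17 v=7: → [17,24); WM=18

[0,4)=1 [4,16)=7 [17,24)=3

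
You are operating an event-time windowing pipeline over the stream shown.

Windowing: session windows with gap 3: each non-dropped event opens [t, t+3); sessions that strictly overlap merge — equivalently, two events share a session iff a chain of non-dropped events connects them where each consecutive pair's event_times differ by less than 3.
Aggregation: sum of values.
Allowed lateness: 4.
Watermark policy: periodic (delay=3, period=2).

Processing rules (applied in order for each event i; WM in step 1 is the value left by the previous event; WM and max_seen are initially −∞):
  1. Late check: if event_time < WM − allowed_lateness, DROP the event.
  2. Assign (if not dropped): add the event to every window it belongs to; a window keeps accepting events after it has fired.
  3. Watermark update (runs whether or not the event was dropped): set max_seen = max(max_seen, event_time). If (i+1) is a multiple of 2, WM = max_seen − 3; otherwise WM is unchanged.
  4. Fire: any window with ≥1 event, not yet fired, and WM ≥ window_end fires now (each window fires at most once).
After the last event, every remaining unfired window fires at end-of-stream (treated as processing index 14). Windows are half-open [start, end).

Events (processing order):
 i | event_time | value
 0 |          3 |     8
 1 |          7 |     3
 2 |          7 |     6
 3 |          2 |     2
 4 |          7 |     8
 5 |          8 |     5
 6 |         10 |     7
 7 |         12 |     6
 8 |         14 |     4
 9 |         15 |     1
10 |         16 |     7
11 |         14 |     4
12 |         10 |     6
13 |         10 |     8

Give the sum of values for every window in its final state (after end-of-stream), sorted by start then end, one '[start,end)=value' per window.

[2,6)=10 [7,19)=65

i=0 t=3 v=8: → [3,6); WM=−∞
i=1 t=7 v=3: → [7,10); WM=4
i=2 t=7 v=6: → [7,10); WM=4
i=3 t=2 v=2: → [2,6); WM=4
i=4 t=7 v=8: → [7,10); WM=4
i=5 t=8 v=5: → [7,11); WM=5
i=6 t=10 v=7: → [7,13); WM=5
i=7 t=12 v=6: → [7,15); WM=9
i=8 t=14 v=4: → [7,17); WM=9
i=9 t=15 v=1: → [7,18); WM=12
i=10 t=16 v=7: → [7,19); WM=12
i=11 t=14 v=4: → [7,19); WM=13
i=12 t=10 v=6: → [7,19); WM=13
i=13 t=10 v=8: → [7,19); WM=13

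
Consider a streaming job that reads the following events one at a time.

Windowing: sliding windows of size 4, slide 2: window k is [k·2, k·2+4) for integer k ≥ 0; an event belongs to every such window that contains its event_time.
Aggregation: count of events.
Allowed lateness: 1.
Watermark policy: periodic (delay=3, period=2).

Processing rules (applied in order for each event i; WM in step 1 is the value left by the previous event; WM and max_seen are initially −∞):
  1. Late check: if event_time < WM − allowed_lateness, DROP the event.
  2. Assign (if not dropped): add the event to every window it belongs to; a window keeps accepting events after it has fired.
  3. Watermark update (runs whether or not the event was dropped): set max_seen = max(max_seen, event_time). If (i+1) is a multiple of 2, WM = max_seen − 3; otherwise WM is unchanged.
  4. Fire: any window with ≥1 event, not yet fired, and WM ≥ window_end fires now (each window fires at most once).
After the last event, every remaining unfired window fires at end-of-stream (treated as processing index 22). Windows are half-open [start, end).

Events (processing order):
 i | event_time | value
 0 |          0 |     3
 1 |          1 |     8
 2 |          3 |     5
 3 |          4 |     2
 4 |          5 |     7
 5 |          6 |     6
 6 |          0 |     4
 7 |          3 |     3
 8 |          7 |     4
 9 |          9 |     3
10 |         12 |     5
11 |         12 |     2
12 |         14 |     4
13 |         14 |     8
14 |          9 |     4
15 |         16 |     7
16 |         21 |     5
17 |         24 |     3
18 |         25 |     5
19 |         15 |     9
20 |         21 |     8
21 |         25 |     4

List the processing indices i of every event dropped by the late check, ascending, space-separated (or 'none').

6 14 19

i=0 t=0 v=3: → [0,4); WM=−∞
i=1 t=1 v=8: → [0,4); WM=-2
i=2 t=3 v=5: → [2,6),[0,4); WM=-2
i=3 t=4 v=2: → [4,8),[2,6); WM=1
i=4 t=5 v=7: → [4,8),[2,6); WM=1
i=5 t=6 v=6: → [6,10),[4,8); WM=3
i=6 t=0 v=4: DROP (t<3-1); WM=3
i=7 t=3 v=3: → [2,6),[0,4); WM=3
i=8 t=7 v=4: → [6,10),[4,8); WM=3
i=9 t=9 v=3: → [8,12),[6,10); WM=6; [0,4) fires=4 [2,6) fires=4
i=10 t=12 v=5: → [12,16),[10,14); WM=6
i=11 t=12 v=2: → [12,16),[10,14); WM=9; [4,8) fires=4
i=12 t=14 v=4: → [14,18),[12,16); WM=9
i=13 t=14 v=8: → [14,18),[12,16); WM=11; [6,10) fires=3
i=14 t=9 v=4: DROP (t<11-1); WM=11
i=15 t=16 v=7: → [16,20),[14,18); WM=13; [8,12) fires=1
i=16 t=21 v=5: → [20,24),[18,22); WM=13
i=17 t=24 v=3: → [24,28),[22,26); WM=21; [10,14) fires=2 [12,16) fires=4 [14,18) fires=3 [16,20) fires=1
i=18 t=25 v=5: → [24,28),[22,26); WM=21
i=19 t=15 v=9: DROP (t<21-1); WM=22; [18,22) fires=1
i=20 t=21 v=8: → [20,24),[18,22); WM=22
i=21 t=25 v=4: → [24,28),[22,26); WM=22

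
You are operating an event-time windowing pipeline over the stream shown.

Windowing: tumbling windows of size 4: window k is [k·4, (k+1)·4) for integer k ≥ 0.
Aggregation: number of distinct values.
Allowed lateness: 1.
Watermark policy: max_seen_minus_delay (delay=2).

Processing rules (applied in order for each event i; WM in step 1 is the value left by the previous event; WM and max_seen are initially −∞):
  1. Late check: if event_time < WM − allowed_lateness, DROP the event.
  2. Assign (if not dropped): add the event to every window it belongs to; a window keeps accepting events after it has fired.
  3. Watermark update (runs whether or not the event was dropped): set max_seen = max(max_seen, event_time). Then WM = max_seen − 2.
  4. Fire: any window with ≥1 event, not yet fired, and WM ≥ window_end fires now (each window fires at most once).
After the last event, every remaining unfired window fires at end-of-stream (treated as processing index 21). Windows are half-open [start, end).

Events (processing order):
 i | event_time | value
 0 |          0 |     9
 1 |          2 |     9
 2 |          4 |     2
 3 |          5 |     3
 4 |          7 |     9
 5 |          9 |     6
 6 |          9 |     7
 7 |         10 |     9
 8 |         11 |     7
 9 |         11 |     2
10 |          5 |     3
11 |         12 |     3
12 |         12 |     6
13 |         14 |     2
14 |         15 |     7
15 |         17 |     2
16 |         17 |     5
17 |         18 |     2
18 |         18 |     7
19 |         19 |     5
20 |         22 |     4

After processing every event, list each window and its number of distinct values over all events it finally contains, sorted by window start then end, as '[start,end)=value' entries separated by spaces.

[0,4)=1 [4,8)=3 [8,12)=4 [12,16)=4 [16,20)=3 [20,24)=1

i=0 t=0 v=9: → [0,4); WM=-2
i=1 t=2 v=9: → [0,4); WM=0
i=2 t=4 v=2: → [4,8); WM=2
i=3 t=5 v=3: → [4,8); WM=3
i=4 t=7 v=9: → [4,8); WM=5; [0,4) fires=1
i=5 t=9 v=6: → [8,12); WM=7
i=6 t=9 v=7: → [8,12); WM=7
i=7 t=10 v=9: → [8,12); WM=8; [4,8) fires=3
i=8 t=11 v=7: → [8,12); WM=9
i=9 t=11 v=2: → [8,12); WM=9
i=10 t=5 v=3: DROP (t<9-1); WM=9
i=11 t=12 v=3: → [12,16); WM=10
i=12 t=12 v=6: → [12,16); WM=10
i=13 t=14 v=2: → [12,16); WM=12; [8,12) fires=4
i=14 t=15 v=7: → [12,16); WM=13
i=15 t=17 v=2: → [16,20); WM=15
i=16 t=17 v=5: → [16,20); WM=15
i=17 t=18 v=2: → [16,20); WM=16; [12,16) fires=4
i=18 t=18 v=7: → [16,20); WM=16
i=19 t=19 v=5: → [16,20); WM=17
i=20 t=22 v=4: → [20,24); WM=20; [16,20) fires=3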